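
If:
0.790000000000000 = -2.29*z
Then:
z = -0.34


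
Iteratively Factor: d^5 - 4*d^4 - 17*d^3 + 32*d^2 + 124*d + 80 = (d + 2)*(d^4 - 6*d^3 - 5*d^2 + 42*d + 40) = (d - 4)*(d + 2)*(d^3 - 2*d^2 - 13*d - 10) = (d - 4)*(d + 2)^2*(d^2 - 4*d - 5) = (d - 4)*(d + 1)*(d + 2)^2*(d - 5)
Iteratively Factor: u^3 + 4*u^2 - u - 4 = (u + 4)*(u^2 - 1) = (u + 1)*(u + 4)*(u - 1)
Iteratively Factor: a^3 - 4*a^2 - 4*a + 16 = (a + 2)*(a^2 - 6*a + 8) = (a - 4)*(a + 2)*(a - 2)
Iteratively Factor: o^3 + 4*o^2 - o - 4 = (o - 1)*(o^2 + 5*o + 4) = (o - 1)*(o + 1)*(o + 4)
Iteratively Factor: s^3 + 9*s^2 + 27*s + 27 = (s + 3)*(s^2 + 6*s + 9) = (s + 3)^2*(s + 3)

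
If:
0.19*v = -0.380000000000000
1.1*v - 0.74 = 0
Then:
No Solution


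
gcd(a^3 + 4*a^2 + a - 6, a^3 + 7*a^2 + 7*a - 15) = a^2 + 2*a - 3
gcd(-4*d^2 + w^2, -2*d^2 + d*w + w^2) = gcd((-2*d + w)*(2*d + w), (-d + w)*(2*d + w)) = 2*d + w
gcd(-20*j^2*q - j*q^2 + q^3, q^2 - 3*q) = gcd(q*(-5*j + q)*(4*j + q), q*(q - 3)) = q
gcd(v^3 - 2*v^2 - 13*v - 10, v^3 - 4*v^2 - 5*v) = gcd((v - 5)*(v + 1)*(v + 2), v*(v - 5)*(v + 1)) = v^2 - 4*v - 5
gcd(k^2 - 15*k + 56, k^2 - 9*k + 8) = k - 8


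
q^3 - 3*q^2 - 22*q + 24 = (q - 6)*(q - 1)*(q + 4)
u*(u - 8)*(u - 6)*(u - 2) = u^4 - 16*u^3 + 76*u^2 - 96*u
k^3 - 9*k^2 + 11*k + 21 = (k - 7)*(k - 3)*(k + 1)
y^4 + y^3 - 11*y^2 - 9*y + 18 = (y - 3)*(y - 1)*(y + 2)*(y + 3)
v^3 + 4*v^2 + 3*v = v*(v + 1)*(v + 3)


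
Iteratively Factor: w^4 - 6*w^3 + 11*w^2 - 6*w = (w - 1)*(w^3 - 5*w^2 + 6*w) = w*(w - 1)*(w^2 - 5*w + 6) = w*(w - 3)*(w - 1)*(w - 2)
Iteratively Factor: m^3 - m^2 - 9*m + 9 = (m - 3)*(m^2 + 2*m - 3) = (m - 3)*(m - 1)*(m + 3)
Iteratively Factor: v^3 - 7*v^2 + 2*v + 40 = (v - 4)*(v^2 - 3*v - 10) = (v - 4)*(v + 2)*(v - 5)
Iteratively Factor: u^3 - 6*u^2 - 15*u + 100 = (u - 5)*(u^2 - u - 20) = (u - 5)*(u + 4)*(u - 5)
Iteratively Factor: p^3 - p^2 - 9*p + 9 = (p + 3)*(p^2 - 4*p + 3) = (p - 1)*(p + 3)*(p - 3)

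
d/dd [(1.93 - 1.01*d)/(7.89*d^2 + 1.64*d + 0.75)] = (7.9689*d^2 - 30.4554*d - 3.9227)/(62.2521*d^4 + 25.8792*d^3 + 14.5246*d^2 + 2.46*d + 0.5625)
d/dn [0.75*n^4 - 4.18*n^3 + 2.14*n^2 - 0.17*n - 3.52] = 3.0*n^3 - 12.54*n^2 + 4.28*n - 0.17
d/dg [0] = 0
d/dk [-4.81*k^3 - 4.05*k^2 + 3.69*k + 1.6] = -14.43*k^2 - 8.1*k + 3.69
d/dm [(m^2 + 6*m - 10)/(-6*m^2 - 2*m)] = (17*m^2 - 60*m - 10)/(2*m^2*(9*m^2 + 6*m + 1))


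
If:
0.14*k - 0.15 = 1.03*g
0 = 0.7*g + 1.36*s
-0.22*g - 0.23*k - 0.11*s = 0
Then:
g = -0.13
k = 0.09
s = 0.07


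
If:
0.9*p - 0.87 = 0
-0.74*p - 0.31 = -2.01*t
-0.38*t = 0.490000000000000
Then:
No Solution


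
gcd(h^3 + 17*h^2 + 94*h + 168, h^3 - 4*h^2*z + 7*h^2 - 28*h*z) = h + 7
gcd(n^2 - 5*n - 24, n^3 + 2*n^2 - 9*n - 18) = n + 3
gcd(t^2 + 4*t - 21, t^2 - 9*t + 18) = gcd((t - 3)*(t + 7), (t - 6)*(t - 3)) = t - 3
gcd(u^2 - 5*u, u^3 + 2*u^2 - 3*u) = u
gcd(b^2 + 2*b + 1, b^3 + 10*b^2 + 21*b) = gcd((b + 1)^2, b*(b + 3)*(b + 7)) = 1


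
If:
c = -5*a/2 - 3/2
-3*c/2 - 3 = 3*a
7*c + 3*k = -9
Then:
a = 1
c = -4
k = 19/3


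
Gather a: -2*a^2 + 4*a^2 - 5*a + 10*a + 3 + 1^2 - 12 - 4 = 2*a^2 + 5*a - 12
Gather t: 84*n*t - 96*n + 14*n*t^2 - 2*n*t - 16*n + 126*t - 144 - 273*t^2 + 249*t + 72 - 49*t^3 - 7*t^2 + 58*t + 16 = -112*n - 49*t^3 + t^2*(14*n - 280) + t*(82*n + 433) - 56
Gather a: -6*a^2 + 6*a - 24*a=-6*a^2 - 18*a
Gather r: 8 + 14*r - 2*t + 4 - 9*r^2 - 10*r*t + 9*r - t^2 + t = -9*r^2 + r*(23 - 10*t) - t^2 - t + 12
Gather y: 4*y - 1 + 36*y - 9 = 40*y - 10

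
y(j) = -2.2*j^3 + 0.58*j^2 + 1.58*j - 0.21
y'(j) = -6.6*j^2 + 1.16*j + 1.58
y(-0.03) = -0.26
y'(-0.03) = 1.54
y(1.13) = -0.86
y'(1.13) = -5.54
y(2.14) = -15.73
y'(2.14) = -26.16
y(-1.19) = 2.44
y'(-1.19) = -9.15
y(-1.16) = 2.17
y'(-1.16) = -8.65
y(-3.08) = 64.71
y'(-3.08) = -64.60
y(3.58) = -88.06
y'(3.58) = -78.86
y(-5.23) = 322.11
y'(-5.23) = -185.02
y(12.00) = -3699.33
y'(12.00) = -934.90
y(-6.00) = 486.39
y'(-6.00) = -242.98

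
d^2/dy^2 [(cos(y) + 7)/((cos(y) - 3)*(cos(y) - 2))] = (-33*(1 - cos(y)^2)^2 - cos(y)^5 + 143*cos(y)^3 - 61*cos(y)^2 - 492*cos(y) + 359)/((cos(y) - 3)^3*(cos(y) - 2)^3)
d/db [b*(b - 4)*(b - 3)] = 3*b^2 - 14*b + 12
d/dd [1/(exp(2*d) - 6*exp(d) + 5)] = 2*(3 - exp(d))*exp(d)/(exp(2*d) - 6*exp(d) + 5)^2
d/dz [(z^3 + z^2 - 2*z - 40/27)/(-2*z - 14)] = (-z^3 - 11*z^2 - 7*z + 169/27)/(z^2 + 14*z + 49)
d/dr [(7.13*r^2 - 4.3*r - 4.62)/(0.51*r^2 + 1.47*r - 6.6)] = (12.6741*r^2 - 89.4036*r + 35.1714)/(0.2601*r^4 + 1.4994*r^3 - 4.5711*r^2 - 19.404*r + 43.56)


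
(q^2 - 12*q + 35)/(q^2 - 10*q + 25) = (q - 7)/(q - 5)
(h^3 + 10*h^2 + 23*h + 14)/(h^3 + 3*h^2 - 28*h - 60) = (h^2 + 8*h + 7)/(h^2 + h - 30)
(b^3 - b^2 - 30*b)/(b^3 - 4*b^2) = (b^2 - b - 30)/(b*(b - 4))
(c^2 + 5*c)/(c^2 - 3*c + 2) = c*(c + 5)/(c^2 - 3*c + 2)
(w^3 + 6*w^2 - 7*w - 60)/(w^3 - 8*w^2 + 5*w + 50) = (w^3 + 6*w^2 - 7*w - 60)/(w^3 - 8*w^2 + 5*w + 50)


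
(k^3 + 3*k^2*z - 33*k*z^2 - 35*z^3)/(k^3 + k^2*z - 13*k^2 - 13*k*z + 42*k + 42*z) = (k^2 + 2*k*z - 35*z^2)/(k^2 - 13*k + 42)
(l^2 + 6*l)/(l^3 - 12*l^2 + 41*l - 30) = l*(l + 6)/(l^3 - 12*l^2 + 41*l - 30)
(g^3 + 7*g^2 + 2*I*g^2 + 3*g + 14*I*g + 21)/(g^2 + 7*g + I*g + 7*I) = (g^2 + 2*I*g + 3)/(g + I)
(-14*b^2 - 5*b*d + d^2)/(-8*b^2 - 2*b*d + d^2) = (7*b - d)/(4*b - d)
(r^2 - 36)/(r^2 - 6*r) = (r + 6)/r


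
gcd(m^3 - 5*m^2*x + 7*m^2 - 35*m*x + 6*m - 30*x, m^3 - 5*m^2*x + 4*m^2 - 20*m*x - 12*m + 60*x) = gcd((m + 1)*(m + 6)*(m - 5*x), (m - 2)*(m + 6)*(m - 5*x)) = -m^2 + 5*m*x - 6*m + 30*x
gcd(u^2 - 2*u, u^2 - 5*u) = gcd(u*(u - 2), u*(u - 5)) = u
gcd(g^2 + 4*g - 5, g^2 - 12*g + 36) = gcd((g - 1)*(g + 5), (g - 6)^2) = 1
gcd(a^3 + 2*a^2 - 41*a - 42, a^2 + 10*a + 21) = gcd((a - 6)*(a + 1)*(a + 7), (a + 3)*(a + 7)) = a + 7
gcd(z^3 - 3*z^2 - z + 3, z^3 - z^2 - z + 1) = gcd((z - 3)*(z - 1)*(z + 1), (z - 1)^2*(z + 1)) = z^2 - 1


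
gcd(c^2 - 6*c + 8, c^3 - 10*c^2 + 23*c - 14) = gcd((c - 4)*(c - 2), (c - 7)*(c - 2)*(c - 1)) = c - 2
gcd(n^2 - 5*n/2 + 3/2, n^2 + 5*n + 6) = 1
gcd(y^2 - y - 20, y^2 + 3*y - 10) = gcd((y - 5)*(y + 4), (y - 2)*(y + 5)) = 1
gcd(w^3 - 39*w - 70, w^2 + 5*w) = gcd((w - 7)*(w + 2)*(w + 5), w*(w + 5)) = w + 5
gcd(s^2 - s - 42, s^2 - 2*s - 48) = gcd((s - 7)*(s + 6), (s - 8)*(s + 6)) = s + 6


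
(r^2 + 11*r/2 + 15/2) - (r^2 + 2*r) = 7*r/2 + 15/2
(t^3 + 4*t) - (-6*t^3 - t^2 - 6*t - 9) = 7*t^3 + t^2 + 10*t + 9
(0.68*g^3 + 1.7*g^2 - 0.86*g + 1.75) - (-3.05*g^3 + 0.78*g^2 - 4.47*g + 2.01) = 3.73*g^3 + 0.92*g^2 + 3.61*g - 0.26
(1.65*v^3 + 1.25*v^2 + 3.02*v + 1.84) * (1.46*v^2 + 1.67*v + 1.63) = 2.409*v^5 + 4.5805*v^4 + 9.1862*v^3 + 9.7673*v^2 + 7.9954*v + 2.9992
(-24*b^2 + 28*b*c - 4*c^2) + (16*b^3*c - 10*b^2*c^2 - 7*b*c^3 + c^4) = 16*b^3*c - 10*b^2*c^2 - 24*b^2 - 7*b*c^3 + 28*b*c + c^4 - 4*c^2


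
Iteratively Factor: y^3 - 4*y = (y - 2)*(y^2 + 2*y) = (y - 2)*(y + 2)*(y)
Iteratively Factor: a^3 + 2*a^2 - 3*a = (a + 3)*(a^2 - a) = a*(a + 3)*(a - 1)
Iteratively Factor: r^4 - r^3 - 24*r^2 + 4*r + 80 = (r - 5)*(r^3 + 4*r^2 - 4*r - 16) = (r - 5)*(r + 2)*(r^2 + 2*r - 8) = (r - 5)*(r - 2)*(r + 2)*(r + 4)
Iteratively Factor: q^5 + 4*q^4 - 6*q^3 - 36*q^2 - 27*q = (q + 1)*(q^4 + 3*q^3 - 9*q^2 - 27*q) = (q + 1)*(q + 3)*(q^3 - 9*q) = (q + 1)*(q + 3)^2*(q^2 - 3*q) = (q - 3)*(q + 1)*(q + 3)^2*(q)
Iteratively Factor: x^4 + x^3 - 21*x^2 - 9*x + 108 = (x + 4)*(x^3 - 3*x^2 - 9*x + 27) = (x - 3)*(x + 4)*(x^2 - 9) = (x - 3)*(x + 3)*(x + 4)*(x - 3)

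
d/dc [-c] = -1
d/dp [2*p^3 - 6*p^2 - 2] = 6*p*(p - 2)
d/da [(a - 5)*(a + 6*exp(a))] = a + (a - 5)*(6*exp(a) + 1) + 6*exp(a)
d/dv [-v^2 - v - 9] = -2*v - 1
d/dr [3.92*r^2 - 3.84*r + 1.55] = 7.84*r - 3.84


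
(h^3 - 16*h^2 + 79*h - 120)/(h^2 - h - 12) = (-h^3 + 16*h^2 - 79*h + 120)/(-h^2 + h + 12)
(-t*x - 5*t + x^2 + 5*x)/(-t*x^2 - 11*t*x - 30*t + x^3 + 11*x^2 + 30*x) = 1/(x + 6)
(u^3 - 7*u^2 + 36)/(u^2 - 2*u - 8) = (u^2 - 9*u + 18)/(u - 4)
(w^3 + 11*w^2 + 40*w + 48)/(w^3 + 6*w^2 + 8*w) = (w^2 + 7*w + 12)/(w*(w + 2))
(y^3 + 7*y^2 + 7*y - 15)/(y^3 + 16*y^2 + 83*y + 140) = (y^2 + 2*y - 3)/(y^2 + 11*y + 28)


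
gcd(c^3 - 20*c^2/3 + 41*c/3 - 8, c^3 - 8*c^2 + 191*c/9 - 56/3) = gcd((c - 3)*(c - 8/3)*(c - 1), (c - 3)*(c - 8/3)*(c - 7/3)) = c^2 - 17*c/3 + 8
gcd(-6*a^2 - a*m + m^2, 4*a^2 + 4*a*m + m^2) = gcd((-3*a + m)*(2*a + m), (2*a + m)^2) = 2*a + m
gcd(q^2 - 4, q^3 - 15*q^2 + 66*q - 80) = q - 2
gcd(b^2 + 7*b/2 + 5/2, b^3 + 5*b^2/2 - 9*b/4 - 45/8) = b + 5/2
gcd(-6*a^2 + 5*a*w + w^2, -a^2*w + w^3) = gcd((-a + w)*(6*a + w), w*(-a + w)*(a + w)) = -a + w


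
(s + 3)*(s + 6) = s^2 + 9*s + 18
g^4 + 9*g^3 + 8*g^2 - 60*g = g*(g - 2)*(g + 5)*(g + 6)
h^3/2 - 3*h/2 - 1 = (h/2 + 1/2)*(h - 2)*(h + 1)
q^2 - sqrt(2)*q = q*(q - sqrt(2))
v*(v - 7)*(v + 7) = v^3 - 49*v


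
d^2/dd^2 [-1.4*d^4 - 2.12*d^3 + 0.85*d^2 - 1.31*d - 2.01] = -16.8*d^2 - 12.72*d + 1.7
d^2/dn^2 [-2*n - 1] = 0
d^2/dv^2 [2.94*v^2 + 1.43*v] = 5.88000000000000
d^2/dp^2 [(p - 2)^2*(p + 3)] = 6*p - 2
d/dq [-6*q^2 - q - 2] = -12*q - 1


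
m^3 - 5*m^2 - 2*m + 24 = (m - 4)*(m - 3)*(m + 2)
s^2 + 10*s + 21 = (s + 3)*(s + 7)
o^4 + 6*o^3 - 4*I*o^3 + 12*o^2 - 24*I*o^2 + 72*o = o*(o + 6)*(o - 6*I)*(o + 2*I)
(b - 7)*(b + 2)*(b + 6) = b^3 + b^2 - 44*b - 84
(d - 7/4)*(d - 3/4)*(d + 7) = d^3 + 9*d^2/2 - 259*d/16 + 147/16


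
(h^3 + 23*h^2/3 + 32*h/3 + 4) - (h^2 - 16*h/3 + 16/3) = h^3 + 20*h^2/3 + 16*h - 4/3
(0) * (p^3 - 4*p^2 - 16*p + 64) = 0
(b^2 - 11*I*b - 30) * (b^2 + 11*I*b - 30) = b^4 + 61*b^2 + 900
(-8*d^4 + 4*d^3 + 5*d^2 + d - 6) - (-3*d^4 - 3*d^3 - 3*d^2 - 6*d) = -5*d^4 + 7*d^3 + 8*d^2 + 7*d - 6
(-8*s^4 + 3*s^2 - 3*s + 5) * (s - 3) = -8*s^5 + 24*s^4 + 3*s^3 - 12*s^2 + 14*s - 15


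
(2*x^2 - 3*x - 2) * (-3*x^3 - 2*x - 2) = -6*x^5 + 9*x^4 + 2*x^3 + 2*x^2 + 10*x + 4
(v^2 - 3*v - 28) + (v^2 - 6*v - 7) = 2*v^2 - 9*v - 35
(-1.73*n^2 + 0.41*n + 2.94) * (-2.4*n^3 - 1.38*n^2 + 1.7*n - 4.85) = 4.152*n^5 + 1.4034*n^4 - 10.5628*n^3 + 5.0303*n^2 + 3.0095*n - 14.259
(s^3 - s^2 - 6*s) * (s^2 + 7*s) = s^5 + 6*s^4 - 13*s^3 - 42*s^2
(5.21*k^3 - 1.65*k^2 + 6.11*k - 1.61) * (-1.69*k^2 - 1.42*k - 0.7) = -8.8049*k^5 - 4.6097*k^4 - 11.6299*k^3 - 4.8003*k^2 - 1.9908*k + 1.127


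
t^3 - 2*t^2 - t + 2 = (t - 2)*(t - 1)*(t + 1)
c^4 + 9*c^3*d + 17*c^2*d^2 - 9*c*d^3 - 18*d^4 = (c - d)*(c + d)*(c + 3*d)*(c + 6*d)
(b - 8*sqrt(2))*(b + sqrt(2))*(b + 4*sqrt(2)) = b^3 - 3*sqrt(2)*b^2 - 72*b - 64*sqrt(2)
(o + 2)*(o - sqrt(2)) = o^2 - sqrt(2)*o + 2*o - 2*sqrt(2)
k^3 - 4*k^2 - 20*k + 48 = (k - 6)*(k - 2)*(k + 4)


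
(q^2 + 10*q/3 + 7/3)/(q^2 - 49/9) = 3*(q + 1)/(3*q - 7)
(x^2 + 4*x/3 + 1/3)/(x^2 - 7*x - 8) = (x + 1/3)/(x - 8)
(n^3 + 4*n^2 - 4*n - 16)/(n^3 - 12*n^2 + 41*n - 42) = (n^2 + 6*n + 8)/(n^2 - 10*n + 21)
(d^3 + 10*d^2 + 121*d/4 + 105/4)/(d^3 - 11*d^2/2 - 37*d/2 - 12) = (2*d^2 + 17*d + 35)/(2*(d^2 - 7*d - 8))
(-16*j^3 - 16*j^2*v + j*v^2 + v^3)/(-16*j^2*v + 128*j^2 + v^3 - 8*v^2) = (j + v)/(v - 8)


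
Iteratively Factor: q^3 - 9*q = (q - 3)*(q^2 + 3*q) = q*(q - 3)*(q + 3)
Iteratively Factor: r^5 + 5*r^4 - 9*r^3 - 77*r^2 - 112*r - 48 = (r + 1)*(r^4 + 4*r^3 - 13*r^2 - 64*r - 48) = (r + 1)^2*(r^3 + 3*r^2 - 16*r - 48) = (r + 1)^2*(r + 4)*(r^2 - r - 12) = (r + 1)^2*(r + 3)*(r + 4)*(r - 4)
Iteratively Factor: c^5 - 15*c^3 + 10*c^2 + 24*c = (c)*(c^4 - 15*c^2 + 10*c + 24) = c*(c - 3)*(c^3 + 3*c^2 - 6*c - 8) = c*(c - 3)*(c + 4)*(c^2 - c - 2) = c*(c - 3)*(c + 1)*(c + 4)*(c - 2)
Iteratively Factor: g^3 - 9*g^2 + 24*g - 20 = (g - 2)*(g^2 - 7*g + 10) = (g - 2)^2*(g - 5)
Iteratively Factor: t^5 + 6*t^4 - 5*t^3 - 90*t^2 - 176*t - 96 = (t + 2)*(t^4 + 4*t^3 - 13*t^2 - 64*t - 48) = (t + 2)*(t + 3)*(t^3 + t^2 - 16*t - 16) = (t - 4)*(t + 2)*(t + 3)*(t^2 + 5*t + 4) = (t - 4)*(t + 1)*(t + 2)*(t + 3)*(t + 4)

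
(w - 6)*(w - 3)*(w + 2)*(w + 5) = w^4 - 2*w^3 - 35*w^2 + 36*w + 180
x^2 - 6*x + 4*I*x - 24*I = (x - 6)*(x + 4*I)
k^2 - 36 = (k - 6)*(k + 6)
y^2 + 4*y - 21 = (y - 3)*(y + 7)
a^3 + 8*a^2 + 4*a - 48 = (a - 2)*(a + 4)*(a + 6)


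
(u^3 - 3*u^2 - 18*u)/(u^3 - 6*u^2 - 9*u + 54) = u/(u - 3)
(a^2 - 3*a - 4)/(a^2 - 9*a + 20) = (a + 1)/(a - 5)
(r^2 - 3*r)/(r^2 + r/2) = 2*(r - 3)/(2*r + 1)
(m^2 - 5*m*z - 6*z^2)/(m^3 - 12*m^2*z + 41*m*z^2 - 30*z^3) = (m + z)/(m^2 - 6*m*z + 5*z^2)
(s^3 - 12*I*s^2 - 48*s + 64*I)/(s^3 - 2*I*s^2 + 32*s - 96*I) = (s - 4*I)/(s + 6*I)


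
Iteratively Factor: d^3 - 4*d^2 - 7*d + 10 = (d - 5)*(d^2 + d - 2) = (d - 5)*(d - 1)*(d + 2)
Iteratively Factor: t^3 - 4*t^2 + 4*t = (t - 2)*(t^2 - 2*t) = (t - 2)^2*(t)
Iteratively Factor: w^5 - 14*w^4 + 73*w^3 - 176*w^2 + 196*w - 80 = (w - 2)*(w^4 - 12*w^3 + 49*w^2 - 78*w + 40) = (w - 5)*(w - 2)*(w^3 - 7*w^2 + 14*w - 8) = (w - 5)*(w - 4)*(w - 2)*(w^2 - 3*w + 2) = (w - 5)*(w - 4)*(w - 2)^2*(w - 1)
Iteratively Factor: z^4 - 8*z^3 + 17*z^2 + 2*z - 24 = (z - 3)*(z^3 - 5*z^2 + 2*z + 8) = (z - 3)*(z - 2)*(z^2 - 3*z - 4) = (z - 4)*(z - 3)*(z - 2)*(z + 1)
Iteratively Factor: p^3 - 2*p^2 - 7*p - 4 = (p + 1)*(p^2 - 3*p - 4) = (p + 1)^2*(p - 4)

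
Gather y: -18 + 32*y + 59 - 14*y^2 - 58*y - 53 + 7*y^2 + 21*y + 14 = -7*y^2 - 5*y + 2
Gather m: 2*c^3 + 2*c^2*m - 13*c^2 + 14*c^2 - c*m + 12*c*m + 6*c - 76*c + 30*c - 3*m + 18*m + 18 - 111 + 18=2*c^3 + c^2 - 40*c + m*(2*c^2 + 11*c + 15) - 75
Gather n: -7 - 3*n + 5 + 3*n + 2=0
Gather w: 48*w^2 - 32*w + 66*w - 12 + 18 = 48*w^2 + 34*w + 6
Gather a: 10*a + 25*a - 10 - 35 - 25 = 35*a - 70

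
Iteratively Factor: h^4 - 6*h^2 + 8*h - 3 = (h - 1)*(h^3 + h^2 - 5*h + 3) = (h - 1)^2*(h^2 + 2*h - 3) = (h - 1)^2*(h + 3)*(h - 1)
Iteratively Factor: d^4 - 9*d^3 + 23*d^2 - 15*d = (d - 1)*(d^3 - 8*d^2 + 15*d) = d*(d - 1)*(d^2 - 8*d + 15) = d*(d - 3)*(d - 1)*(d - 5)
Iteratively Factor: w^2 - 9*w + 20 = (w - 5)*(w - 4)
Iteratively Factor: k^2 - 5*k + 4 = (k - 4)*(k - 1)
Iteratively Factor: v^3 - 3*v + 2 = (v - 1)*(v^2 + v - 2) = (v - 1)*(v + 2)*(v - 1)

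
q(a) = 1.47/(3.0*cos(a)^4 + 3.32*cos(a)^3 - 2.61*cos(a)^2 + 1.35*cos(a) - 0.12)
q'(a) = 1.47*(12.0*sin(a)*cos(a)^3 + 9.96*sin(a)*cos(a)^2 - 5.22*sin(a)*cos(a) + 1.35*sin(a))/(3.0*cos(a)^4 + 3.32*cos(a)^3 - 2.61*cos(a)^2 + 1.35*cos(a) - 0.12)^2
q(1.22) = 6.93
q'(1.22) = 37.36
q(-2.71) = -0.37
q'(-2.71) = -0.21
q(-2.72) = -0.37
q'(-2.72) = -0.20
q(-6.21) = 0.30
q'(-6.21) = 0.08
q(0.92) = 1.67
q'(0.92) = 6.78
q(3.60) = -0.38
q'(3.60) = -0.23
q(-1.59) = -10.01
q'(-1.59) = -99.00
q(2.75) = -0.36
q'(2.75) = 0.18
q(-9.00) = -0.37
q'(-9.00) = -0.20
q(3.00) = -0.34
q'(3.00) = 0.05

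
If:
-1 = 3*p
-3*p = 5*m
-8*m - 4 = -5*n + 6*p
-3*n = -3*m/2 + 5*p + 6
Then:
No Solution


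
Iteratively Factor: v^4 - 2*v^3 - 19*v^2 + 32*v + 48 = (v + 1)*(v^3 - 3*v^2 - 16*v + 48) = (v - 4)*(v + 1)*(v^2 + v - 12) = (v - 4)*(v - 3)*(v + 1)*(v + 4)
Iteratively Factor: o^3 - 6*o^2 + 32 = (o - 4)*(o^2 - 2*o - 8) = (o - 4)^2*(o + 2)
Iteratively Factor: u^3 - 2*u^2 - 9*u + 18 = (u - 3)*(u^2 + u - 6) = (u - 3)*(u + 3)*(u - 2)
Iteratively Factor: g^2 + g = (g + 1)*(g)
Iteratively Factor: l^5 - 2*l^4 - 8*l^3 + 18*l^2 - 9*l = (l)*(l^4 - 2*l^3 - 8*l^2 + 18*l - 9) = l*(l + 3)*(l^3 - 5*l^2 + 7*l - 3) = l*(l - 1)*(l + 3)*(l^2 - 4*l + 3) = l*(l - 3)*(l - 1)*(l + 3)*(l - 1)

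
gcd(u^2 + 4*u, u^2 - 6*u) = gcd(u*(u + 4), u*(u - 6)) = u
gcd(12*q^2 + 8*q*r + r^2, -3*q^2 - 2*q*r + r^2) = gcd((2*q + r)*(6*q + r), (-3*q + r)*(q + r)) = 1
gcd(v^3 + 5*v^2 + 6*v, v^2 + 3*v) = v^2 + 3*v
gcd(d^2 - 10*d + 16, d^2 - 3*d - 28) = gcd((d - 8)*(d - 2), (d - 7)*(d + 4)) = 1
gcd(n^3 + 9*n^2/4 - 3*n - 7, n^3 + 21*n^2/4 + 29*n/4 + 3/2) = n + 2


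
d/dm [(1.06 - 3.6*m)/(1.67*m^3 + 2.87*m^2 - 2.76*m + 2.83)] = (12.024*m^3 + 5.0214*m^2 - 6.0844*m - 7.2624)/(2.7889*m^6 + 9.5858*m^5 - 0.981499999999999*m^4 - 6.3902*m^3 + 23.8618*m^2 - 15.6216*m + 8.0089)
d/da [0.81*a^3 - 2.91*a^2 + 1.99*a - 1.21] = 2.43*a^2 - 5.82*a + 1.99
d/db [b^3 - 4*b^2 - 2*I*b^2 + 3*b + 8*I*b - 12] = 3*b^2 - 8*b - 4*I*b + 3 + 8*I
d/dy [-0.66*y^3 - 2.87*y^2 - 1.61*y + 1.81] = -1.98*y^2 - 5.74*y - 1.61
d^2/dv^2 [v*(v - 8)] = 2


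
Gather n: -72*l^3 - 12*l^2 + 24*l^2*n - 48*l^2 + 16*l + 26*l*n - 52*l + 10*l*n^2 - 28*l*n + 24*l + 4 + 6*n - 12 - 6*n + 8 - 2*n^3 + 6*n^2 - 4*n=-72*l^3 - 60*l^2 - 12*l - 2*n^3 + n^2*(10*l + 6) + n*(24*l^2 - 2*l - 4)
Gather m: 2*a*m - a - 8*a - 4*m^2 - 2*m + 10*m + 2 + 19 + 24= -9*a - 4*m^2 + m*(2*a + 8) + 45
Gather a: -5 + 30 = 25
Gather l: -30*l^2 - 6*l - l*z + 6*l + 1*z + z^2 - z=-30*l^2 - l*z + z^2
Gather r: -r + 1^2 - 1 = -r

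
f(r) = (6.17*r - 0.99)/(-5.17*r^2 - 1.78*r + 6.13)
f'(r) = (6.17*r - 0.99)*(10.34*r + 1.78)/(-5.17*r^2 - 1.78*r + 6.13)^2 + 6.17/(-5.17*r^2 - 1.78*r + 6.13) = (31.8989*r^2 - 10.2366*r + 36.0599)/(26.7289*r^4 + 18.4052*r^3 - 60.2158*r^2 - 21.8228*r + 37.5769)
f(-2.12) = 1.06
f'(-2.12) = 1.13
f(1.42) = -1.14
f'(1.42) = 1.84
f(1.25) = -1.61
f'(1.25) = 4.20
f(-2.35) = 0.85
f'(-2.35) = 0.71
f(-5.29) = 0.26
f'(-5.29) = 0.06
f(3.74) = -0.30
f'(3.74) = 0.08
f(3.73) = -0.30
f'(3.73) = 0.08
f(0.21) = 0.06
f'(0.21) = 1.16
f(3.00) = -0.38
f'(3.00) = 0.14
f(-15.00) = 0.08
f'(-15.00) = 0.01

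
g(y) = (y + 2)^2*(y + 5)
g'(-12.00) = 240.00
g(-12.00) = -700.00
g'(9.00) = 429.00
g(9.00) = 1694.00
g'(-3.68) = -1.61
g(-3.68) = 3.73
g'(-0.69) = 13.01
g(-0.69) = 7.40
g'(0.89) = 42.40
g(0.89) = 49.19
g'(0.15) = 26.77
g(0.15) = 23.81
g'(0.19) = 27.53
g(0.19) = 24.89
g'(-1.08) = 8.06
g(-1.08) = 3.32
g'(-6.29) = 29.47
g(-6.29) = -23.74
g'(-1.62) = 2.71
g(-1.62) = 0.49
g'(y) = (y + 2)^2 + (y + 5)*(2*y + 4)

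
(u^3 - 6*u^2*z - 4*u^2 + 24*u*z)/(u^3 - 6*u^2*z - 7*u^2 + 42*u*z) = (u - 4)/(u - 7)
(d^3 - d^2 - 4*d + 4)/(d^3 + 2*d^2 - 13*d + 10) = (d + 2)/(d + 5)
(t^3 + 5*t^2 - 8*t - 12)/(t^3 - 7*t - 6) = (t^2 + 4*t - 12)/(t^2 - t - 6)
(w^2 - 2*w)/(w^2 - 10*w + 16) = w/(w - 8)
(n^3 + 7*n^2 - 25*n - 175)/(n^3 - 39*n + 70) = (n + 5)/(n - 2)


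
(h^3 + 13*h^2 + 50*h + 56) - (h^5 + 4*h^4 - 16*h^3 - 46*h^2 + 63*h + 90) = -h^5 - 4*h^4 + 17*h^3 + 59*h^2 - 13*h - 34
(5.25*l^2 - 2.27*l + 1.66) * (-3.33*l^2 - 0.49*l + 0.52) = -17.4825*l^4 + 4.9866*l^3 - 1.6855*l^2 - 1.9938*l + 0.8632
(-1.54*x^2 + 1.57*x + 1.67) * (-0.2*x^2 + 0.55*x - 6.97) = 0.308*x^4 - 1.161*x^3 + 11.2633*x^2 - 10.0244*x - 11.6399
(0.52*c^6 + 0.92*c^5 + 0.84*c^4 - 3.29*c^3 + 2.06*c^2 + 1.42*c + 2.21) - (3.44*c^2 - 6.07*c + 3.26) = 0.52*c^6 + 0.92*c^5 + 0.84*c^4 - 3.29*c^3 - 1.38*c^2 + 7.49*c - 1.05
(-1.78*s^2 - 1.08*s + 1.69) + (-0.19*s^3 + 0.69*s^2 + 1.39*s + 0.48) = -0.19*s^3 - 1.09*s^2 + 0.31*s + 2.17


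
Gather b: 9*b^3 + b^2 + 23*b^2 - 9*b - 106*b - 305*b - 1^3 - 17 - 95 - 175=9*b^3 + 24*b^2 - 420*b - 288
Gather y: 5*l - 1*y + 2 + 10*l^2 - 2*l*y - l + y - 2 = 10*l^2 - 2*l*y + 4*l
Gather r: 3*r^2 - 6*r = 3*r^2 - 6*r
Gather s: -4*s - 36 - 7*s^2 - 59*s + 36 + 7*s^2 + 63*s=0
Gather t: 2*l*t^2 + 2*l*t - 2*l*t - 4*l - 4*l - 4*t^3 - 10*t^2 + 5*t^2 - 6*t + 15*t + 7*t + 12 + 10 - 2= -8*l - 4*t^3 + t^2*(2*l - 5) + 16*t + 20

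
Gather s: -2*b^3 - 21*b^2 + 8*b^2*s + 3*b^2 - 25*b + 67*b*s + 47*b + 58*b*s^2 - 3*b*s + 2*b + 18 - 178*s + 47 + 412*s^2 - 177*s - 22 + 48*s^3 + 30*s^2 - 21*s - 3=-2*b^3 - 18*b^2 + 24*b + 48*s^3 + s^2*(58*b + 442) + s*(8*b^2 + 64*b - 376) + 40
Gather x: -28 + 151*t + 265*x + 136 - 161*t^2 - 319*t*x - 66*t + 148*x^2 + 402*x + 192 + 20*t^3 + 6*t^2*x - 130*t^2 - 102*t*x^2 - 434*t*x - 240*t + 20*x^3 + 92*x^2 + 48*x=20*t^3 - 291*t^2 - 155*t + 20*x^3 + x^2*(240 - 102*t) + x*(6*t^2 - 753*t + 715) + 300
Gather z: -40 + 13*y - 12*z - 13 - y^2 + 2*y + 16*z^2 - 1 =-y^2 + 15*y + 16*z^2 - 12*z - 54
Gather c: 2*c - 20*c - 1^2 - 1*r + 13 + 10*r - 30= -18*c + 9*r - 18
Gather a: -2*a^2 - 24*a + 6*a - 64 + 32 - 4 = -2*a^2 - 18*a - 36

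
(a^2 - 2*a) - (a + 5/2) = a^2 - 3*a - 5/2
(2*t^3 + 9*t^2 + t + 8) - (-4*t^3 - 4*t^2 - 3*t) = 6*t^3 + 13*t^2 + 4*t + 8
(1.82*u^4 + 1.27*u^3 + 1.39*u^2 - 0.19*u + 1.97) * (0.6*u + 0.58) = 1.092*u^5 + 1.8176*u^4 + 1.5706*u^3 + 0.6922*u^2 + 1.0718*u + 1.1426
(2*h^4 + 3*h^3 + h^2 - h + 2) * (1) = 2*h^4 + 3*h^3 + h^2 - h + 2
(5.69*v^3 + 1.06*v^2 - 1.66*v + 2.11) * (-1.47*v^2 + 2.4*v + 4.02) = -8.3643*v^5 + 12.0978*v^4 + 27.858*v^3 - 2.8245*v^2 - 1.6092*v + 8.4822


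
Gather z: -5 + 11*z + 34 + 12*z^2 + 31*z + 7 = 12*z^2 + 42*z + 36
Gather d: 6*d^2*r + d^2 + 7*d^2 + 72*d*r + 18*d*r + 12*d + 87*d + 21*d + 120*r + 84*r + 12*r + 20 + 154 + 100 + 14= d^2*(6*r + 8) + d*(90*r + 120) + 216*r + 288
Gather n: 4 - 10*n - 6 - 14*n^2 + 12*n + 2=-14*n^2 + 2*n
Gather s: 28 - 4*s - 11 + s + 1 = 18 - 3*s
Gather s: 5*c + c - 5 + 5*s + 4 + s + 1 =6*c + 6*s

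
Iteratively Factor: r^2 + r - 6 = (r - 2)*(r + 3)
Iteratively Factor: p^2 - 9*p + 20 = (p - 4)*(p - 5)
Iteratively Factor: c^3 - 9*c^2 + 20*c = (c)*(c^2 - 9*c + 20) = c*(c - 5)*(c - 4)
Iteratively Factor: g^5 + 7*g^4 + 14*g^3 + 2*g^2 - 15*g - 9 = (g + 1)*(g^4 + 6*g^3 + 8*g^2 - 6*g - 9) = (g - 1)*(g + 1)*(g^3 + 7*g^2 + 15*g + 9) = (g - 1)*(g + 1)^2*(g^2 + 6*g + 9) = (g - 1)*(g + 1)^2*(g + 3)*(g + 3)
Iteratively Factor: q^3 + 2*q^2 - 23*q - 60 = (q + 3)*(q^2 - q - 20) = (q - 5)*(q + 3)*(q + 4)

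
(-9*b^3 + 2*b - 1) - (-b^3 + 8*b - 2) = -8*b^3 - 6*b + 1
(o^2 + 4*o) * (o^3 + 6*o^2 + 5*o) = o^5 + 10*o^4 + 29*o^3 + 20*o^2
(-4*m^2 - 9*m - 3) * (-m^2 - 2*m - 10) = 4*m^4 + 17*m^3 + 61*m^2 + 96*m + 30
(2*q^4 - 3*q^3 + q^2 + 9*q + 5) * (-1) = -2*q^4 + 3*q^3 - q^2 - 9*q - 5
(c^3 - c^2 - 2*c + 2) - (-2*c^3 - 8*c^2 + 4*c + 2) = 3*c^3 + 7*c^2 - 6*c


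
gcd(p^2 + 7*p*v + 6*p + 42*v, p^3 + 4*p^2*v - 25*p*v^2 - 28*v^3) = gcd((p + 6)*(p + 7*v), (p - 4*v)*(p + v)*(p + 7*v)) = p + 7*v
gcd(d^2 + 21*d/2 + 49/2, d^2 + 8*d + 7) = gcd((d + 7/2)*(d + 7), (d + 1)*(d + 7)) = d + 7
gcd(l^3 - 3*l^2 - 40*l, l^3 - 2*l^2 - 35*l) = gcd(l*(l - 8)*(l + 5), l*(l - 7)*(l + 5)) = l^2 + 5*l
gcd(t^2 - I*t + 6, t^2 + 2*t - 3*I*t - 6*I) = t - 3*I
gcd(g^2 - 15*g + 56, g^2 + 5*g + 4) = 1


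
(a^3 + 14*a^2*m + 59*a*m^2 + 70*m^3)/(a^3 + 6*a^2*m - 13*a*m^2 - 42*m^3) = (a + 5*m)/(a - 3*m)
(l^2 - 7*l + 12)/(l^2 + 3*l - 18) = (l - 4)/(l + 6)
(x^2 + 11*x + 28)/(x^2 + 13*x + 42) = (x + 4)/(x + 6)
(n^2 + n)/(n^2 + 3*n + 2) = n/(n + 2)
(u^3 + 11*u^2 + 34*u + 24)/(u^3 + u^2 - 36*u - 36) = (u + 4)/(u - 6)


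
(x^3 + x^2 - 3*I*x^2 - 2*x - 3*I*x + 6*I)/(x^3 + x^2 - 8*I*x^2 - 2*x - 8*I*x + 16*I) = (x - 3*I)/(x - 8*I)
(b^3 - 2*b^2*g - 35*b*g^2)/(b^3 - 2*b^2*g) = (b^2 - 2*b*g - 35*g^2)/(b*(b - 2*g))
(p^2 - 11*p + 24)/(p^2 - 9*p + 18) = (p - 8)/(p - 6)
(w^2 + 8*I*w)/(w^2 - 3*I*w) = (w + 8*I)/(w - 3*I)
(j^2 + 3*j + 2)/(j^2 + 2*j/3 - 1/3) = 3*(j + 2)/(3*j - 1)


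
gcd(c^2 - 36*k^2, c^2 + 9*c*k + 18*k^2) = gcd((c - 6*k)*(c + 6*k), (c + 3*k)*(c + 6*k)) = c + 6*k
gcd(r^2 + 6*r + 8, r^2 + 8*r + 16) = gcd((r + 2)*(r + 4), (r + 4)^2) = r + 4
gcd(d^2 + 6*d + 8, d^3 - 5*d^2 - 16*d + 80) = d + 4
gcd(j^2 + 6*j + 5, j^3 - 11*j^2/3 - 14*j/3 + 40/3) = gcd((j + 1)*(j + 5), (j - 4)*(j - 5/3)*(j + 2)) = 1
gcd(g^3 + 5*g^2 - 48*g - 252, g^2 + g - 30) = g + 6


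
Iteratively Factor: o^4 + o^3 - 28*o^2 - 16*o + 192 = (o - 4)*(o^3 + 5*o^2 - 8*o - 48) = (o - 4)*(o - 3)*(o^2 + 8*o + 16) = (o - 4)*(o - 3)*(o + 4)*(o + 4)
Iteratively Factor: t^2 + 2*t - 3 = (t + 3)*(t - 1)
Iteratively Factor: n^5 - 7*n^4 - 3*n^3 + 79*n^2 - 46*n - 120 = (n + 3)*(n^4 - 10*n^3 + 27*n^2 - 2*n - 40) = (n - 5)*(n + 3)*(n^3 - 5*n^2 + 2*n + 8) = (n - 5)*(n + 1)*(n + 3)*(n^2 - 6*n + 8) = (n - 5)*(n - 2)*(n + 1)*(n + 3)*(n - 4)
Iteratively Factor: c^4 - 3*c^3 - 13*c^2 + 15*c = (c)*(c^3 - 3*c^2 - 13*c + 15) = c*(c - 1)*(c^2 - 2*c - 15) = c*(c - 1)*(c + 3)*(c - 5)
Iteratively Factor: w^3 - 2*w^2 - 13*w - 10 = (w + 1)*(w^2 - 3*w - 10) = (w - 5)*(w + 1)*(w + 2)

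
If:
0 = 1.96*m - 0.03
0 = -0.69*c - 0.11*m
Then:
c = -0.00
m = 0.02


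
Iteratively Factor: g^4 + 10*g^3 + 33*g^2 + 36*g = (g + 4)*(g^3 + 6*g^2 + 9*g) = (g + 3)*(g + 4)*(g^2 + 3*g) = g*(g + 3)*(g + 4)*(g + 3)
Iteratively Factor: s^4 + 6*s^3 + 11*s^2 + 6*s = (s + 2)*(s^3 + 4*s^2 + 3*s) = (s + 1)*(s + 2)*(s^2 + 3*s) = (s + 1)*(s + 2)*(s + 3)*(s)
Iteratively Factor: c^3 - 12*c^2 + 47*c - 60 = (c - 3)*(c^2 - 9*c + 20) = (c - 5)*(c - 3)*(c - 4)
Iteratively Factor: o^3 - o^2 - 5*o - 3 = (o + 1)*(o^2 - 2*o - 3) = (o - 3)*(o + 1)*(o + 1)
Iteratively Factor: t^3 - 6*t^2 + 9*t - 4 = (t - 4)*(t^2 - 2*t + 1) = (t - 4)*(t - 1)*(t - 1)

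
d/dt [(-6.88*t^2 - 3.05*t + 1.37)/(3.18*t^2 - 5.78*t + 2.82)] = (49.4654*t^2 - 47.5164*t - 0.682399999999999)/(10.1124*t^4 - 36.7608*t^3 + 51.3436*t^2 - 32.5992*t + 7.9524)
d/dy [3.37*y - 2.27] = 3.37000000000000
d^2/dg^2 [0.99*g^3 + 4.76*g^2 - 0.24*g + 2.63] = 5.94*g + 9.52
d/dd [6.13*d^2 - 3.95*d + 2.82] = 12.26*d - 3.95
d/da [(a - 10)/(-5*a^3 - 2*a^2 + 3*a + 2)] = 2*(5*a^3 - 74*a^2 - 20*a + 16)/(25*a^6 + 20*a^5 - 26*a^4 - 32*a^3 + a^2 + 12*a + 4)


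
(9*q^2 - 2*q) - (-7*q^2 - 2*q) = 16*q^2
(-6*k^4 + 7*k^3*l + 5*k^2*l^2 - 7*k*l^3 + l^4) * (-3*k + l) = 18*k^5 - 27*k^4*l - 8*k^3*l^2 + 26*k^2*l^3 - 10*k*l^4 + l^5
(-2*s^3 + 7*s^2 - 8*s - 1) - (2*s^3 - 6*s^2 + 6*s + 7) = -4*s^3 + 13*s^2 - 14*s - 8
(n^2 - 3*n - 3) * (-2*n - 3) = -2*n^3 + 3*n^2 + 15*n + 9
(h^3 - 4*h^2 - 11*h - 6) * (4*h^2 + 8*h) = 4*h^5 - 8*h^4 - 76*h^3 - 112*h^2 - 48*h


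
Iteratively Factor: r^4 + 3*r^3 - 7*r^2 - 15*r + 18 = (r + 3)*(r^3 - 7*r + 6) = (r - 2)*(r + 3)*(r^2 + 2*r - 3) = (r - 2)*(r + 3)^2*(r - 1)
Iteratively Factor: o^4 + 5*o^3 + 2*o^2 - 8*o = (o + 4)*(o^3 + o^2 - 2*o) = (o + 2)*(o + 4)*(o^2 - o) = o*(o + 2)*(o + 4)*(o - 1)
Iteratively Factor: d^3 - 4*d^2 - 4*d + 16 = (d - 4)*(d^2 - 4) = (d - 4)*(d + 2)*(d - 2)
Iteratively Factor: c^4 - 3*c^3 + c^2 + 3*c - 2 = (c - 1)*(c^3 - 2*c^2 - c + 2) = (c - 2)*(c - 1)*(c^2 - 1) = (c - 2)*(c - 1)^2*(c + 1)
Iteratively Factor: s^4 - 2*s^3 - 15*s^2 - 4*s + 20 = (s - 1)*(s^3 - s^2 - 16*s - 20) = (s - 5)*(s - 1)*(s^2 + 4*s + 4) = (s - 5)*(s - 1)*(s + 2)*(s + 2)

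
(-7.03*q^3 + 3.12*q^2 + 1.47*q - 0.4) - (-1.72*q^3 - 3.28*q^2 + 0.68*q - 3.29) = -5.31*q^3 + 6.4*q^2 + 0.79*q + 2.89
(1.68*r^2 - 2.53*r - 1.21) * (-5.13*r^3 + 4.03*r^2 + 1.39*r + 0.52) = -8.6184*r^5 + 19.7493*r^4 - 1.6534*r^3 - 7.5194*r^2 - 2.9975*r - 0.6292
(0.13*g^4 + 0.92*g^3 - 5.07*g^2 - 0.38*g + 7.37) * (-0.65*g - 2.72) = -0.0845*g^5 - 0.9516*g^4 + 0.7931*g^3 + 14.0374*g^2 - 3.7569*g - 20.0464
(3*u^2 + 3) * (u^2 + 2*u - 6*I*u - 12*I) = 3*u^4 + 6*u^3 - 18*I*u^3 + 3*u^2 - 36*I*u^2 + 6*u - 18*I*u - 36*I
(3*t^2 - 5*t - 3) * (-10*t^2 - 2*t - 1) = -30*t^4 + 44*t^3 + 37*t^2 + 11*t + 3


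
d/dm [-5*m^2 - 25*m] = -10*m - 25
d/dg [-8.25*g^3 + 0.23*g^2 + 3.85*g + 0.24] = -24.75*g^2 + 0.46*g + 3.85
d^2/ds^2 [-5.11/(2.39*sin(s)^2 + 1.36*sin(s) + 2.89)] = (116.755324*sin(s)^4 + 49.828632*sin(s)^3 - 306.862654*sin(s)^2 - 119.741608*sin(s) + 51.68765)/(2.39*sin(s)^2 + 1.36*sin(s) + 2.89)^3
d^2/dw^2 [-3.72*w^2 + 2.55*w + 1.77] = -7.44000000000000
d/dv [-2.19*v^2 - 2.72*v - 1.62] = -4.38*v - 2.72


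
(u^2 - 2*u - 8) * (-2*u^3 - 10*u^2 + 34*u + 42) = -2*u^5 - 6*u^4 + 70*u^3 + 54*u^2 - 356*u - 336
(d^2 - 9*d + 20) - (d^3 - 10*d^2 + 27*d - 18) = -d^3 + 11*d^2 - 36*d + 38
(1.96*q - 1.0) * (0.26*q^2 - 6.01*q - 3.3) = 0.5096*q^3 - 12.0396*q^2 - 0.458*q + 3.3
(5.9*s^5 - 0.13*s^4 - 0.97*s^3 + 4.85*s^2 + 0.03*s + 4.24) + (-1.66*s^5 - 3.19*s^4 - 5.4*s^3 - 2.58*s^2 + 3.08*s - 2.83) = 4.24*s^5 - 3.32*s^4 - 6.37*s^3 + 2.27*s^2 + 3.11*s + 1.41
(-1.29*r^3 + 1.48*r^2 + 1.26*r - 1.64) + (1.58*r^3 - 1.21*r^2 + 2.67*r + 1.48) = 0.29*r^3 + 0.27*r^2 + 3.93*r - 0.16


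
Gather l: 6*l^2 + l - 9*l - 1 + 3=6*l^2 - 8*l + 2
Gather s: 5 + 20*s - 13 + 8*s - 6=28*s - 14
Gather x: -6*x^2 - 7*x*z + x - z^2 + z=-6*x^2 + x*(1 - 7*z) - z^2 + z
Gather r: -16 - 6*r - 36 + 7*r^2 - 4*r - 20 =7*r^2 - 10*r - 72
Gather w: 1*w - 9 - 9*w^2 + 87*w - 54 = -9*w^2 + 88*w - 63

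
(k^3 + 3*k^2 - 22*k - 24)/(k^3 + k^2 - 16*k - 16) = (k + 6)/(k + 4)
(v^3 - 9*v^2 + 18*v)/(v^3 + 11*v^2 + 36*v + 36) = v*(v^2 - 9*v + 18)/(v^3 + 11*v^2 + 36*v + 36)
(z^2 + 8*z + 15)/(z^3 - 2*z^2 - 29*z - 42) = (z + 5)/(z^2 - 5*z - 14)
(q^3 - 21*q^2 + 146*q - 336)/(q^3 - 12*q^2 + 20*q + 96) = (q - 7)/(q + 2)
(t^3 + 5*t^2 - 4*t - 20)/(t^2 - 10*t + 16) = (t^2 + 7*t + 10)/(t - 8)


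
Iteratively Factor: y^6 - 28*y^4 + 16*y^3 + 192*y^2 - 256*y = (y - 4)*(y^5 + 4*y^4 - 12*y^3 - 32*y^2 + 64*y) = (y - 4)*(y + 4)*(y^4 - 12*y^2 + 16*y) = y*(y - 4)*(y + 4)*(y^3 - 12*y + 16) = y*(y - 4)*(y + 4)^2*(y^2 - 4*y + 4) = y*(y - 4)*(y - 2)*(y + 4)^2*(y - 2)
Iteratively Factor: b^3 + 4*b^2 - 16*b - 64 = (b + 4)*(b^2 - 16) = (b - 4)*(b + 4)*(b + 4)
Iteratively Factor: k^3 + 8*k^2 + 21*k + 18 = (k + 3)*(k^2 + 5*k + 6) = (k + 3)^2*(k + 2)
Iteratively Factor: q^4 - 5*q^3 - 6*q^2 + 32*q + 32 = (q + 2)*(q^3 - 7*q^2 + 8*q + 16) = (q + 1)*(q + 2)*(q^2 - 8*q + 16) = (q - 4)*(q + 1)*(q + 2)*(q - 4)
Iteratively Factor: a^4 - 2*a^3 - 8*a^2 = (a)*(a^3 - 2*a^2 - 8*a) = a*(a + 2)*(a^2 - 4*a) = a^2*(a + 2)*(a - 4)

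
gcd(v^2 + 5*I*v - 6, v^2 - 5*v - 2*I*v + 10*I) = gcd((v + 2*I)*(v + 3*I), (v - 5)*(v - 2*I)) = 1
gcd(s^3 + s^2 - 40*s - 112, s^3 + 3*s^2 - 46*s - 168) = s^2 - 3*s - 28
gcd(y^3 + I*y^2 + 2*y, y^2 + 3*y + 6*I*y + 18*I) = 1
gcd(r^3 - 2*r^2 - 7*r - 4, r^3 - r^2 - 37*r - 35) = r + 1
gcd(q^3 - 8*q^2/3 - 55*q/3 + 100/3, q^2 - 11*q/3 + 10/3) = q - 5/3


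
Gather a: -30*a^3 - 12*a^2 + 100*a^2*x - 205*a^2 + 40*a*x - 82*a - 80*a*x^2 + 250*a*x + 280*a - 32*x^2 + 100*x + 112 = -30*a^3 + a^2*(100*x - 217) + a*(-80*x^2 + 290*x + 198) - 32*x^2 + 100*x + 112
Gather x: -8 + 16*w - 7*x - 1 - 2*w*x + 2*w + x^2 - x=18*w + x^2 + x*(-2*w - 8) - 9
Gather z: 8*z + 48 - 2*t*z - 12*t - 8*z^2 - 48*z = -12*t - 8*z^2 + z*(-2*t - 40) + 48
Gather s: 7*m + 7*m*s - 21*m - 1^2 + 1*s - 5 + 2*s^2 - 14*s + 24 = -14*m + 2*s^2 + s*(7*m - 13) + 18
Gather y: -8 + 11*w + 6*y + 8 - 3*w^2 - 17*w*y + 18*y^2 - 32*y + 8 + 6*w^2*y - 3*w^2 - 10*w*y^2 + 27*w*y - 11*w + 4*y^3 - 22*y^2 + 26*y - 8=-6*w^2 + 4*y^3 + y^2*(-10*w - 4) + y*(6*w^2 + 10*w)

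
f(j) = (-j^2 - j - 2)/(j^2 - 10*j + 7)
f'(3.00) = 0.21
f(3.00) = 1.00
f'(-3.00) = 0.05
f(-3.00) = -0.17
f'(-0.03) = -0.50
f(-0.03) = -0.27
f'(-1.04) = -0.01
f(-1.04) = -0.11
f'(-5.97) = 0.04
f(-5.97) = -0.31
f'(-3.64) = 0.05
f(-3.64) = -0.20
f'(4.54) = 0.49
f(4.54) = 1.53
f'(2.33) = 0.08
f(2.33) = 0.90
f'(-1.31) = 0.01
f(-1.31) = -0.11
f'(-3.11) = 0.05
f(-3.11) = -0.18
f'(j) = (10 - 2*j)*(-j^2 - j - 2)/(j^2 - 10*j + 7)^2 + (-2*j - 1)/(j^2 - 10*j + 7)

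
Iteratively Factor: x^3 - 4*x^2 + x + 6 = (x - 3)*(x^2 - x - 2) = (x - 3)*(x - 2)*(x + 1)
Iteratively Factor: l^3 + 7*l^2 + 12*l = (l + 3)*(l^2 + 4*l) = (l + 3)*(l + 4)*(l)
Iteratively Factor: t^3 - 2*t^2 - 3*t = (t - 3)*(t^2 + t) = (t - 3)*(t + 1)*(t)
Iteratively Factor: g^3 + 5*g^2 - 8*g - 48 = (g + 4)*(g^2 + g - 12) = (g + 4)^2*(g - 3)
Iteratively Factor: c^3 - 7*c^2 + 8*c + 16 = (c - 4)*(c^2 - 3*c - 4) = (c - 4)*(c + 1)*(c - 4)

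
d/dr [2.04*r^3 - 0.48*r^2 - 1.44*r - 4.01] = 6.12*r^2 - 0.96*r - 1.44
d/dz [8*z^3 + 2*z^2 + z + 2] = 24*z^2 + 4*z + 1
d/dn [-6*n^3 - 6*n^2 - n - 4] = -18*n^2 - 12*n - 1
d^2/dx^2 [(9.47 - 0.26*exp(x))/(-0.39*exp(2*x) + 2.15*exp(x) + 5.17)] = (0.039546*exp(4*x) - 5.543538*exp(3*x) + 26.967213*exp(2*x) - 123.042549*exp(x) + 112.213299)*exp(x)/(0.059319*exp(6*x) - 0.981045*exp(5*x) + 3.049254*exp(4*x) + 16.071895*exp(3*x) - 40.422162*exp(2*x) - 172.401405*exp(x) - 138.188413)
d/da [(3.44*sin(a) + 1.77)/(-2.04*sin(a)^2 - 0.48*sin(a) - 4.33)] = (7.0176*sin(a)^2 + 7.2216*sin(a) - 14.0456)*cos(a)/(4.1616*sin(a)^4 + 1.9584*sin(a)^3 + 17.8968*sin(a)^2 + 4.1568*sin(a) + 18.7489)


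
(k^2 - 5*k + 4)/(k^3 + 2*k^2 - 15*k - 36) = (k - 1)/(k^2 + 6*k + 9)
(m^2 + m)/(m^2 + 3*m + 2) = m/(m + 2)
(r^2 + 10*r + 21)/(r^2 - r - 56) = (r + 3)/(r - 8)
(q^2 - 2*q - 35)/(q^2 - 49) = (q + 5)/(q + 7)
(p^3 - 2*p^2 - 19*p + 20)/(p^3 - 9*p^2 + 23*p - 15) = (p + 4)/(p - 3)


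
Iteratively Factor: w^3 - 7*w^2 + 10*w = (w)*(w^2 - 7*w + 10) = w*(w - 5)*(w - 2)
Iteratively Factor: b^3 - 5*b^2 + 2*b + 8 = (b - 4)*(b^2 - b - 2) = (b - 4)*(b - 2)*(b + 1)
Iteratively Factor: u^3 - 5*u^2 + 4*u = (u)*(u^2 - 5*u + 4) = u*(u - 4)*(u - 1)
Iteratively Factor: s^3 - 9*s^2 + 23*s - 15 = (s - 3)*(s^2 - 6*s + 5) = (s - 3)*(s - 1)*(s - 5)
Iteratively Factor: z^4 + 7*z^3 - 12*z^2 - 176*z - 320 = (z + 4)*(z^3 + 3*z^2 - 24*z - 80) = (z - 5)*(z + 4)*(z^2 + 8*z + 16) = (z - 5)*(z + 4)^2*(z + 4)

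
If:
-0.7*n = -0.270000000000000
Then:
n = 0.39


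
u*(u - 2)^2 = u^3 - 4*u^2 + 4*u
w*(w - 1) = w^2 - w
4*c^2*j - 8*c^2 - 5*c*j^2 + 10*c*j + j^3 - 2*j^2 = (-4*c + j)*(-c + j)*(j - 2)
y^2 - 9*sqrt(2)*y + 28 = (y - 7*sqrt(2))*(y - 2*sqrt(2))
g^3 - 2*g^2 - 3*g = g*(g - 3)*(g + 1)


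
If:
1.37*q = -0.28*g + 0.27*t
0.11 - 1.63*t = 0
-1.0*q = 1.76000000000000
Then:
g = 8.68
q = -1.76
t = 0.07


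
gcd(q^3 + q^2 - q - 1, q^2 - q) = q - 1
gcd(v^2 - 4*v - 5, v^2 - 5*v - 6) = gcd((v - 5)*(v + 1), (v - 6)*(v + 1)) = v + 1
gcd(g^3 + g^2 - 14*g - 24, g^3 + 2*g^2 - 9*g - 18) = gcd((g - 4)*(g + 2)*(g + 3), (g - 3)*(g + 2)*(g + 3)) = g^2 + 5*g + 6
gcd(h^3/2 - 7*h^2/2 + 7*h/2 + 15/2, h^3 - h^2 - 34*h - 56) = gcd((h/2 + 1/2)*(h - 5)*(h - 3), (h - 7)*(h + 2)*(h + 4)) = 1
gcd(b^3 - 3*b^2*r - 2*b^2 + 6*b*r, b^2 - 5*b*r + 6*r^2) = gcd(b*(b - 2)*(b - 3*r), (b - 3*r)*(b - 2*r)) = -b + 3*r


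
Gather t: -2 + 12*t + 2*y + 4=12*t + 2*y + 2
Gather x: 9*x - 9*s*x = x*(9 - 9*s)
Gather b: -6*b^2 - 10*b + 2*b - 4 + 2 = -6*b^2 - 8*b - 2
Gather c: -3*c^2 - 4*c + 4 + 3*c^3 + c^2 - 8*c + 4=3*c^3 - 2*c^2 - 12*c + 8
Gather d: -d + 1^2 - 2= -d - 1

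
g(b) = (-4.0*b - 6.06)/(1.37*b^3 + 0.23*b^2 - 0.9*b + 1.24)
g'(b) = (-4.0*b - 6.06)*(-4.11*b^2 - 0.46*b + 0.9)/(1.37*b^3 + 0.23*b^2 - 0.9*b + 1.24)^2 - 4.0/(1.37*b^3 + 0.23*b^2 - 0.9*b + 1.24)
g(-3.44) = -0.16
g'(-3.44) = -0.07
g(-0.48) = -2.63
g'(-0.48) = -2.83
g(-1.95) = -0.28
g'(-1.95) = 0.03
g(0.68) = -7.54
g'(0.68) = 5.06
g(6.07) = -0.10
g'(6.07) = 0.04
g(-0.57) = -2.40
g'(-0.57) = -2.28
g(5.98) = -0.10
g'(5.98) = 0.04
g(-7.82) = -0.04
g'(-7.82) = -0.01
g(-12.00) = -0.02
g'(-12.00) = -0.00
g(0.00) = -4.89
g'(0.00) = -6.77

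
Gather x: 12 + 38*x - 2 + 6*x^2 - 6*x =6*x^2 + 32*x + 10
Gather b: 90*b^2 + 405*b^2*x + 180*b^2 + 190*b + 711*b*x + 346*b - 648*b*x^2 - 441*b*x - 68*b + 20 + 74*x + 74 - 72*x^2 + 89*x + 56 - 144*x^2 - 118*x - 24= b^2*(405*x + 270) + b*(-648*x^2 + 270*x + 468) - 216*x^2 + 45*x + 126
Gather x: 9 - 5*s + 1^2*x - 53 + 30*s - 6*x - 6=25*s - 5*x - 50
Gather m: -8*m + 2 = 2 - 8*m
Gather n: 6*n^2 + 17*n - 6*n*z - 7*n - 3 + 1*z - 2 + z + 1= 6*n^2 + n*(10 - 6*z) + 2*z - 4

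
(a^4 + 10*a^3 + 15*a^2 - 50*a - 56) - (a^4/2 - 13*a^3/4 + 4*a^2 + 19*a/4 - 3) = a^4/2 + 53*a^3/4 + 11*a^2 - 219*a/4 - 53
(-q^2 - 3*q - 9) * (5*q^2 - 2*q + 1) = -5*q^4 - 13*q^3 - 40*q^2 + 15*q - 9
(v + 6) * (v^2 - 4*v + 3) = v^3 + 2*v^2 - 21*v + 18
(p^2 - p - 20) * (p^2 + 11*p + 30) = p^4 + 10*p^3 - p^2 - 250*p - 600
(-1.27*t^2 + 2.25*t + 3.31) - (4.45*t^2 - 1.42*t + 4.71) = -5.72*t^2 + 3.67*t - 1.4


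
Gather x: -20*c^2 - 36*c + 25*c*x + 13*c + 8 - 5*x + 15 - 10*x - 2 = -20*c^2 - 23*c + x*(25*c - 15) + 21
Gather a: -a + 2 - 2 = -a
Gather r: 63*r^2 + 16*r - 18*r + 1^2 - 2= 63*r^2 - 2*r - 1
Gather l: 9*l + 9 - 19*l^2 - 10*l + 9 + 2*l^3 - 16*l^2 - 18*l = 2*l^3 - 35*l^2 - 19*l + 18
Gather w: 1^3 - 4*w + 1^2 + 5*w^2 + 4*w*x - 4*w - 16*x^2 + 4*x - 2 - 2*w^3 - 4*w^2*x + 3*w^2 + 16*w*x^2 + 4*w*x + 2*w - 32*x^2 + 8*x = -2*w^3 + w^2*(8 - 4*x) + w*(16*x^2 + 8*x - 6) - 48*x^2 + 12*x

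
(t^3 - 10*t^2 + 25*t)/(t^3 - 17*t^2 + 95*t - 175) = t/(t - 7)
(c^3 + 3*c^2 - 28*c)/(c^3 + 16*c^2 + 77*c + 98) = c*(c - 4)/(c^2 + 9*c + 14)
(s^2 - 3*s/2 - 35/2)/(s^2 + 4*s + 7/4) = 2*(s - 5)/(2*s + 1)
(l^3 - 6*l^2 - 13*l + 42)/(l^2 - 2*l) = l - 4 - 21/l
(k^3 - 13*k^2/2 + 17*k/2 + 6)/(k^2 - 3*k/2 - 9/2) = (2*k^2 - 7*k - 4)/(2*k + 3)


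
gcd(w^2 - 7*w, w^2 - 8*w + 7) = w - 7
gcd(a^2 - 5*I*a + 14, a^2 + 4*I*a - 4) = a + 2*I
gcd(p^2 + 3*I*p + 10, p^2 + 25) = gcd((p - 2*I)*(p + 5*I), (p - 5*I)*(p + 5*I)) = p + 5*I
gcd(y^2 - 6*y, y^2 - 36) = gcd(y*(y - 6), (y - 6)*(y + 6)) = y - 6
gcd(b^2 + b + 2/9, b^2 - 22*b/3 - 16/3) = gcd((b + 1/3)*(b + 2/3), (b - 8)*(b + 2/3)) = b + 2/3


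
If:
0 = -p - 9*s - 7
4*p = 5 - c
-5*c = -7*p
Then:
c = 35/27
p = 25/27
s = -214/243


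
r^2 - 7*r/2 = r*(r - 7/2)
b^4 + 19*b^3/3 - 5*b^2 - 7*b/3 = b*(b - 1)*(b + 1/3)*(b + 7)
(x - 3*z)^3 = x^3 - 9*x^2*z + 27*x*z^2 - 27*z^3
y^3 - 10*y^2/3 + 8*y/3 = y*(y - 2)*(y - 4/3)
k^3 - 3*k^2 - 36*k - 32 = (k - 8)*(k + 1)*(k + 4)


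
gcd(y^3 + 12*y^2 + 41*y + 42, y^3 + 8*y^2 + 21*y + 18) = y^2 + 5*y + 6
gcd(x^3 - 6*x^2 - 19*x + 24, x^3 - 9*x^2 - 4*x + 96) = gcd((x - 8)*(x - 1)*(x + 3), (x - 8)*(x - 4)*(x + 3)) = x^2 - 5*x - 24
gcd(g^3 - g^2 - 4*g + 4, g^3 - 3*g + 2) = g^2 + g - 2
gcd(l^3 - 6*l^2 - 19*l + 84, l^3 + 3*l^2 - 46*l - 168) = l^2 - 3*l - 28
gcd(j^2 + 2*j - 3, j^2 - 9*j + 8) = j - 1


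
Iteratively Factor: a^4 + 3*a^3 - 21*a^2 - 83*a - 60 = (a + 3)*(a^3 - 21*a - 20) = (a + 1)*(a + 3)*(a^2 - a - 20) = (a + 1)*(a + 3)*(a + 4)*(a - 5)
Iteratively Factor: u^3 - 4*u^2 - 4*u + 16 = (u - 2)*(u^2 - 2*u - 8) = (u - 4)*(u - 2)*(u + 2)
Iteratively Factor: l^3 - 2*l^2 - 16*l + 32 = (l - 2)*(l^2 - 16) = (l - 2)*(l + 4)*(l - 4)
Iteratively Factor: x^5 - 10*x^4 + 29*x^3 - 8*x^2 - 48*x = (x)*(x^4 - 10*x^3 + 29*x^2 - 8*x - 48) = x*(x - 4)*(x^3 - 6*x^2 + 5*x + 12) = x*(x - 4)*(x - 3)*(x^2 - 3*x - 4) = x*(x - 4)^2*(x - 3)*(x + 1)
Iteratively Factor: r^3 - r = (r + 1)*(r^2 - r) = r*(r + 1)*(r - 1)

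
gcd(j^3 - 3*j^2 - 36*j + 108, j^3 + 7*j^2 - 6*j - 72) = j^2 + 3*j - 18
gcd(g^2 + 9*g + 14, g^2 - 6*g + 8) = 1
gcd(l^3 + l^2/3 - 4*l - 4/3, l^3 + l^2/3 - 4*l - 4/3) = l^3 + l^2/3 - 4*l - 4/3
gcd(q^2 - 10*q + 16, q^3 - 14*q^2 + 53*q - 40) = q - 8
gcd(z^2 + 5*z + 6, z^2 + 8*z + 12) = z + 2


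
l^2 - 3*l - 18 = (l - 6)*(l + 3)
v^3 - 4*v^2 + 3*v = v*(v - 3)*(v - 1)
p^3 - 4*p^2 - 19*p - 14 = (p - 7)*(p + 1)*(p + 2)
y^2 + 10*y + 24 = (y + 4)*(y + 6)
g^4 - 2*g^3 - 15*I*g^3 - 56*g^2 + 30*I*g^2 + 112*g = g*(g - 2)*(g - 8*I)*(g - 7*I)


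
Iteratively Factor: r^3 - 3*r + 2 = (r - 1)*(r^2 + r - 2) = (r - 1)^2*(r + 2)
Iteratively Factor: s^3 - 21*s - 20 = (s + 1)*(s^2 - s - 20) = (s + 1)*(s + 4)*(s - 5)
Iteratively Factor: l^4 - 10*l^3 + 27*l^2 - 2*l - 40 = (l - 5)*(l^3 - 5*l^2 + 2*l + 8) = (l - 5)*(l - 2)*(l^2 - 3*l - 4) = (l - 5)*(l - 4)*(l - 2)*(l + 1)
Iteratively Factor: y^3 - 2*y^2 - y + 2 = (y - 2)*(y^2 - 1) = (y - 2)*(y - 1)*(y + 1)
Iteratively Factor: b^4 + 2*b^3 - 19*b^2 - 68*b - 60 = (b - 5)*(b^3 + 7*b^2 + 16*b + 12) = (b - 5)*(b + 2)*(b^2 + 5*b + 6) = (b - 5)*(b + 2)*(b + 3)*(b + 2)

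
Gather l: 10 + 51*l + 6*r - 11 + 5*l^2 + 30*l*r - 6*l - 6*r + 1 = 5*l^2 + l*(30*r + 45)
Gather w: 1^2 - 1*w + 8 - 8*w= 9 - 9*w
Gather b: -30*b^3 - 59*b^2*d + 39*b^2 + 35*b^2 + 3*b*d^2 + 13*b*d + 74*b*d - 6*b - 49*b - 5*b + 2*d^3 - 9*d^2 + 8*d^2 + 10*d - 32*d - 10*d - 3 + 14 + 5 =-30*b^3 + b^2*(74 - 59*d) + b*(3*d^2 + 87*d - 60) + 2*d^3 - d^2 - 32*d + 16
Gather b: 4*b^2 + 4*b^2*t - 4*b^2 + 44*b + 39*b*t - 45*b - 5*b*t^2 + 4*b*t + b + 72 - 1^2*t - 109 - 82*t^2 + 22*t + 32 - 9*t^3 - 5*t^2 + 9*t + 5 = 4*b^2*t + b*(-5*t^2 + 43*t) - 9*t^3 - 87*t^2 + 30*t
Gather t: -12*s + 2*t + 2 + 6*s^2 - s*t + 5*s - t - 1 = 6*s^2 - 7*s + t*(1 - s) + 1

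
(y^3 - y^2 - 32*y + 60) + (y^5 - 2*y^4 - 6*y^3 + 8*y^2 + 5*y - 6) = y^5 - 2*y^4 - 5*y^3 + 7*y^2 - 27*y + 54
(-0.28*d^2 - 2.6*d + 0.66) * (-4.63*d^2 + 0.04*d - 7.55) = 1.2964*d^4 + 12.0268*d^3 - 1.0458*d^2 + 19.6564*d - 4.983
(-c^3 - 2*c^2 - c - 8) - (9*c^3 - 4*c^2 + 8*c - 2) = -10*c^3 + 2*c^2 - 9*c - 6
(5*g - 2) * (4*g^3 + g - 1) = 20*g^4 - 8*g^3 + 5*g^2 - 7*g + 2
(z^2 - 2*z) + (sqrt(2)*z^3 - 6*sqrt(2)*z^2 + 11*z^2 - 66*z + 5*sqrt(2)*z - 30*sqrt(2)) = sqrt(2)*z^3 - 6*sqrt(2)*z^2 + 12*z^2 - 68*z + 5*sqrt(2)*z - 30*sqrt(2)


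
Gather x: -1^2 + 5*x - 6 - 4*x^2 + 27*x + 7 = -4*x^2 + 32*x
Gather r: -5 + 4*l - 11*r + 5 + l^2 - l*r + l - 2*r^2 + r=l^2 + 5*l - 2*r^2 + r*(-l - 10)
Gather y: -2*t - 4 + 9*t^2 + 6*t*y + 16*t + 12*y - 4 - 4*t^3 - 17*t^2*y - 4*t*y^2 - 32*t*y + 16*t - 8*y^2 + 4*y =-4*t^3 + 9*t^2 + 30*t + y^2*(-4*t - 8) + y*(-17*t^2 - 26*t + 16) - 8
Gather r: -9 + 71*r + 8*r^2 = 8*r^2 + 71*r - 9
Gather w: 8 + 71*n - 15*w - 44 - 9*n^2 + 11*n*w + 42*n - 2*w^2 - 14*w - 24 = -9*n^2 + 113*n - 2*w^2 + w*(11*n - 29) - 60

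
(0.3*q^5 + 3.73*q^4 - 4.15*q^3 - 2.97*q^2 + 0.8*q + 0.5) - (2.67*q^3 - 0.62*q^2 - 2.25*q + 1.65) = 0.3*q^5 + 3.73*q^4 - 6.82*q^3 - 2.35*q^2 + 3.05*q - 1.15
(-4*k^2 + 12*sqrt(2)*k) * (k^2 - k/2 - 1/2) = -4*k^4 + 2*k^3 + 12*sqrt(2)*k^3 - 6*sqrt(2)*k^2 + 2*k^2 - 6*sqrt(2)*k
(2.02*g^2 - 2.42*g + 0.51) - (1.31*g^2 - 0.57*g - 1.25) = 0.71*g^2 - 1.85*g + 1.76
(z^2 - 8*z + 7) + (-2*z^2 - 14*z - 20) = -z^2 - 22*z - 13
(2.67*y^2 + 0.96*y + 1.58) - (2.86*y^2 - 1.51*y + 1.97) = -0.19*y^2 + 2.47*y - 0.39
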